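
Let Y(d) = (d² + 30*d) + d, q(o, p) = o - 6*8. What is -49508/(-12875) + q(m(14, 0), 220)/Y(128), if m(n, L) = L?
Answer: 20978517/5459000 ≈ 3.8429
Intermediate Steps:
q(o, p) = -48 + o (q(o, p) = o - 48 = -48 + o)
Y(d) = d² + 31*d
-49508/(-12875) + q(m(14, 0), 220)/Y(128) = -49508/(-12875) + (-48 + 0)/((128*(31 + 128))) = -49508*(-1/12875) - 48/(128*159) = 49508/12875 - 48/20352 = 49508/12875 - 48*1/20352 = 49508/12875 - 1/424 = 20978517/5459000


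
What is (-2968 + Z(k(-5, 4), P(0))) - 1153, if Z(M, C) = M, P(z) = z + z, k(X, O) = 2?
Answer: -4119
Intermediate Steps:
P(z) = 2*z
(-2968 + Z(k(-5, 4), P(0))) - 1153 = (-2968 + 2) - 1153 = -2966 - 1153 = -4119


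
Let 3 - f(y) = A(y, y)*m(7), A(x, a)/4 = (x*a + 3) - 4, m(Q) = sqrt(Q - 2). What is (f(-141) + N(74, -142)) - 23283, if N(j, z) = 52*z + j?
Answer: -30590 - 79520*sqrt(5) ≈ -2.0840e+5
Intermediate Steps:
m(Q) = sqrt(-2 + Q)
A(x, a) = -4 + 4*a*x (A(x, a) = 4*((x*a + 3) - 4) = 4*((a*x + 3) - 4) = 4*((3 + a*x) - 4) = 4*(-1 + a*x) = -4 + 4*a*x)
N(j, z) = j + 52*z
f(y) = 3 - sqrt(5)*(-4 + 4*y**2) (f(y) = 3 - (-4 + 4*y*y)*sqrt(-2 + 7) = 3 - (-4 + 4*y**2)*sqrt(5) = 3 - sqrt(5)*(-4 + 4*y**2))
(f(-141) + N(74, -142)) - 23283 = ((3 + 4*sqrt(5)*(1 - 1*(-141)**2)) + (74 + 52*(-142))) - 23283 = ((3 + 4*sqrt(5)*(1 - 1*19881)) + (74 - 7384)) - 23283 = ((3 + 4*sqrt(5)*(1 - 19881)) - 7310) - 23283 = ((3 + 4*sqrt(5)*(-19880)) - 7310) - 23283 = ((3 - 79520*sqrt(5)) - 7310) - 23283 = (-7307 - 79520*sqrt(5)) - 23283 = -30590 - 79520*sqrt(5)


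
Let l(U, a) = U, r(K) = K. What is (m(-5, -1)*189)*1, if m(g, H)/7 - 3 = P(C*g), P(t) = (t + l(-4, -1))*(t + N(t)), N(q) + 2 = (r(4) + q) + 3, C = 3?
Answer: 632394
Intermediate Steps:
N(q) = 5 + q (N(q) = -2 + ((4 + q) + 3) = -2 + (7 + q) = 5 + q)
P(t) = (-4 + t)*(5 + 2*t) (P(t) = (t - 4)*(t + (5 + t)) = (-4 + t)*(5 + 2*t))
m(g, H) = -119 - 63*g + 126*g**2 (m(g, H) = 21 + 7*(-20 - 9*g + 2*(3*g)**2) = 21 + 7*(-20 - 9*g + 2*(9*g**2)) = 21 + 7*(-20 - 9*g + 18*g**2) = 21 + (-140 - 63*g + 126*g**2) = -119 - 63*g + 126*g**2)
(m(-5, -1)*189)*1 = ((-119 - 63*(-5) + 126*(-5)**2)*189)*1 = ((-119 + 315 + 126*25)*189)*1 = ((-119 + 315 + 3150)*189)*1 = (3346*189)*1 = 632394*1 = 632394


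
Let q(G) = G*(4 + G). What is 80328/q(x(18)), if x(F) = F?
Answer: 6694/33 ≈ 202.85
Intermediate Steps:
80328/q(x(18)) = 80328/((18*(4 + 18))) = 80328/((18*22)) = 80328/396 = 80328*(1/396) = 6694/33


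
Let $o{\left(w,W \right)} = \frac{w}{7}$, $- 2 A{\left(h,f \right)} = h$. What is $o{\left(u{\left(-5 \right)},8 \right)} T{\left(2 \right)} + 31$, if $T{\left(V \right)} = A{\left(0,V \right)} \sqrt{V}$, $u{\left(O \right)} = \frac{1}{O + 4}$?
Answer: $31$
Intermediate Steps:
$u{\left(O \right)} = \frac{1}{4 + O}$
$A{\left(h,f \right)} = - \frac{h}{2}$
$o{\left(w,W \right)} = \frac{w}{7}$ ($o{\left(w,W \right)} = w \frac{1}{7} = \frac{w}{7}$)
$T{\left(V \right)} = 0$ ($T{\left(V \right)} = \left(- \frac{1}{2}\right) 0 \sqrt{V} = 0 \sqrt{V} = 0$)
$o{\left(u{\left(-5 \right)},8 \right)} T{\left(2 \right)} + 31 = \frac{1}{7 \left(4 - 5\right)} 0 + 31 = \frac{1}{7 \left(-1\right)} 0 + 31 = \frac{1}{7} \left(-1\right) 0 + 31 = \left(- \frac{1}{7}\right) 0 + 31 = 0 + 31 = 31$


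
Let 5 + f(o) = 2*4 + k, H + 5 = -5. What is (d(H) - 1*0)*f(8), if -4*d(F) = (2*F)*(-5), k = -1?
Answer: -50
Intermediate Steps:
H = -10 (H = -5 - 5 = -10)
f(o) = 2 (f(o) = -5 + (2*4 - 1) = -5 + (8 - 1) = -5 + 7 = 2)
d(F) = 5*F/2 (d(F) = -2*F*(-5)/4 = -(-5)*F/2 = 5*F/2)
(d(H) - 1*0)*f(8) = ((5/2)*(-10) - 1*0)*2 = (-25 + 0)*2 = -25*2 = -50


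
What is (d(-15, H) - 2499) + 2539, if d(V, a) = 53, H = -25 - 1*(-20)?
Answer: 93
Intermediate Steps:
H = -5 (H = -25 + 20 = -5)
(d(-15, H) - 2499) + 2539 = (53 - 2499) + 2539 = -2446 + 2539 = 93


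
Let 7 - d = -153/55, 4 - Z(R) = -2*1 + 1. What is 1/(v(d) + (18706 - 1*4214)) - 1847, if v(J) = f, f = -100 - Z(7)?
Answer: -26572788/14387 ≈ -1847.0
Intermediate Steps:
Z(R) = 5 (Z(R) = 4 - (-2*1 + 1) = 4 - (-2 + 1) = 4 - 1*(-1) = 4 + 1 = 5)
d = 538/55 (d = 7 - (-153)/55 = 7 - 1*(-153/55) = 7 + 153/55 = 538/55 ≈ 9.7818)
f = -105 (f = -100 - 1*5 = -100 - 5 = -105)
v(J) = -105
1/(v(d) + (18706 - 1*4214)) - 1847 = 1/(-105 + (18706 - 1*4214)) - 1847 = 1/(-105 + (18706 - 4214)) - 1847 = 1/(-105 + 14492) - 1847 = 1/14387 - 1847 = -26572788/14387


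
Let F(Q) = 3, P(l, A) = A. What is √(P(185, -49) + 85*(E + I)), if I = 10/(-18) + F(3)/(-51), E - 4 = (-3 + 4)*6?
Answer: √6739/3 ≈ 27.364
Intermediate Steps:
E = 10 (E = 4 + (-3 + 4)*6 = 4 + 1*6 = 4 + 6 = 10)
I = -94/153 (I = 10/(-18) + 3/(-51) = 10*(-1/18) + 3*(-1/51) = -5/9 - 1/17 = -94/153 ≈ -0.61438)
√(P(185, -49) + 85*(E + I)) = √(-49 + 85*(10 - 94/153)) = √(-49 + 85*(1436/153)) = √(-49 + 7180/9) = √(6739/9) = √6739/3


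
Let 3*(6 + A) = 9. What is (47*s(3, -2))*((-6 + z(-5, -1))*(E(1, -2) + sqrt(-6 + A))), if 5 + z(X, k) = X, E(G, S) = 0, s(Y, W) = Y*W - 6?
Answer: 27072*I ≈ 27072.0*I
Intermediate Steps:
s(Y, W) = -6 + W*Y (s(Y, W) = W*Y - 6 = -6 + W*Y)
z(X, k) = -5 + X
A = -3 (A = -6 + (1/3)*9 = -6 + 3 = -3)
(47*s(3, -2))*((-6 + z(-5, -1))*(E(1, -2) + sqrt(-6 + A))) = (47*(-6 - 2*3))*((-6 + (-5 - 5))*(0 + sqrt(-6 - 3))) = (47*(-6 - 6))*((-6 - 10)*(0 + sqrt(-9))) = (47*(-12))*(-16*(0 + 3*I)) = -(-9024)*3*I = -(-27072)*I = 27072*I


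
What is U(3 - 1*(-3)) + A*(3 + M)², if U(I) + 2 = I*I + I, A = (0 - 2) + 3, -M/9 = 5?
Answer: 1804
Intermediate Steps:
M = -45 (M = -9*5 = -45)
A = 1 (A = -2 + 3 = 1)
U(I) = -2 + I + I² (U(I) = -2 + (I*I + I) = -2 + (I² + I) = -2 + (I + I²) = -2 + I + I²)
U(3 - 1*(-3)) + A*(3 + M)² = (-2 + (3 - 1*(-3)) + (3 - 1*(-3))²) + 1*(3 - 45)² = (-2 + (3 + 3) + (3 + 3)²) + 1*(-42)² = (-2 + 6 + 6²) + 1*1764 = (-2 + 6 + 36) + 1764 = 40 + 1764 = 1804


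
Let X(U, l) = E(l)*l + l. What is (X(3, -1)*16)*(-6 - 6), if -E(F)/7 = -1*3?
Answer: 4224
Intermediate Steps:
E(F) = 21 (E(F) = -(-7)*3 = -7*(-3) = 21)
X(U, l) = 22*l (X(U, l) = 21*l + l = 22*l)
(X(3, -1)*16)*(-6 - 6) = ((22*(-1))*16)*(-6 - 6) = -22*16*(-12) = -352*(-12) = 4224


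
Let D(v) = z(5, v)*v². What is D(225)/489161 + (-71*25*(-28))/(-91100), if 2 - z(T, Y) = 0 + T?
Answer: -381471142/445625671 ≈ -0.85604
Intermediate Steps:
z(T, Y) = 2 - T (z(T, Y) = 2 - (0 + T) = 2 - T)
D(v) = -3*v² (D(v) = (2 - 1*5)*v² = (2 - 5)*v² = -3*v²)
D(225)/489161 + (-71*25*(-28))/(-91100) = -3*225²/489161 + (-71*25*(-28))/(-91100) = -3*50625*(1/489161) - 1775*(-28)*(-1/91100) = -151875*1/489161 + 49700*(-1/91100) = -151875/489161 - 497/911 = -381471142/445625671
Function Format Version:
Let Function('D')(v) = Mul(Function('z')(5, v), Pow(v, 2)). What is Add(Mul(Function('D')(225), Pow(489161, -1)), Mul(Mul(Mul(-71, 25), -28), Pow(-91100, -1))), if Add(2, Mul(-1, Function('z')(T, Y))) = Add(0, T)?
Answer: Rational(-381471142, 445625671) ≈ -0.85604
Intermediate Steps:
Function('z')(T, Y) = Add(2, Mul(-1, T)) (Function('z')(T, Y) = Add(2, Mul(-1, Add(0, T))) = Add(2, Mul(-1, T)))
Function('D')(v) = Mul(-3, Pow(v, 2)) (Function('D')(v) = Mul(Add(2, Mul(-1, 5)), Pow(v, 2)) = Mul(Add(2, -5), Pow(v, 2)) = Mul(-3, Pow(v, 2)))
Add(Mul(Function('D')(225), Pow(489161, -1)), Mul(Mul(Mul(-71, 25), -28), Pow(-91100, -1))) = Add(Mul(Mul(-3, Pow(225, 2)), Pow(489161, -1)), Mul(Mul(Mul(-71, 25), -28), Pow(-91100, -1))) = Add(Mul(Mul(-3, 50625), Rational(1, 489161)), Mul(Mul(-1775, -28), Rational(-1, 91100))) = Add(Mul(-151875, Rational(1, 489161)), Mul(49700, Rational(-1, 91100))) = Add(Rational(-151875, 489161), Rational(-497, 911)) = Rational(-381471142, 445625671)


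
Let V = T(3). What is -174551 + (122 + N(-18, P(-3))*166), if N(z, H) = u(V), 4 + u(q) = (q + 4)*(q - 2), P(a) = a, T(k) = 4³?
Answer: 524763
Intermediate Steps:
T(k) = 64
V = 64
u(q) = -4 + (-2 + q)*(4 + q) (u(q) = -4 + (q + 4)*(q - 2) = -4 + (4 + q)*(-2 + q) = -4 + (-2 + q)*(4 + q))
N(z, H) = 4212 (N(z, H) = -12 + 64² + 2*64 = -12 + 4096 + 128 = 4212)
-174551 + (122 + N(-18, P(-3))*166) = -174551 + (122 + 4212*166) = -174551 + (122 + 699192) = -174551 + 699314 = 524763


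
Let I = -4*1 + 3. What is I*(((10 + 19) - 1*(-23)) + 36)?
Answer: -88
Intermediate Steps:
I = -1 (I = -4 + 3 = -1)
I*(((10 + 19) - 1*(-23)) + 36) = -(((10 + 19) - 1*(-23)) + 36) = -((29 + 23) + 36) = -(52 + 36) = -1*88 = -88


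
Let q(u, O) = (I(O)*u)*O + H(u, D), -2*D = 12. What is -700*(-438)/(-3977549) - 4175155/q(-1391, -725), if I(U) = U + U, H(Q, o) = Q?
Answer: -22722698612395/306122667791811 ≈ -0.074227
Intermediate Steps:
D = -6 (D = -½*12 = -6)
I(U) = 2*U
q(u, O) = u + 2*u*O² (q(u, O) = ((2*O)*u)*O + u = (2*O*u)*O + u = 2*u*O² + u = u + 2*u*O²)
-700*(-438)/(-3977549) - 4175155/q(-1391, -725) = -700*(-438)/(-3977549) - 4175155*(-1/(1391*(1 + 2*(-725)²))) = 306600*(-1/3977549) - 4175155*(-1/(1391*(1 + 2*525625))) = -306600/3977549 - 4175155*(-1/(1391*(1 + 1051250))) = -306600/3977549 - 4175155/((-1391*1051251)) = -306600/3977549 - 4175155/(-1462290141) = -306600/3977549 - 4175155*(-1/1462290141) = -306600/3977549 + 219745/76962639 = -22722698612395/306122667791811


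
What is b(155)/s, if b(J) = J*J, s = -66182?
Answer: -24025/66182 ≈ -0.36301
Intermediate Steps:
b(J) = J**2
b(155)/s = 155**2/(-66182) = 24025*(-1/66182) = -24025/66182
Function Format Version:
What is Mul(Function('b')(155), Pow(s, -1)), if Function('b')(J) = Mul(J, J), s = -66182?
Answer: Rational(-24025, 66182) ≈ -0.36301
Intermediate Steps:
Function('b')(J) = Pow(J, 2)
Mul(Function('b')(155), Pow(s, -1)) = Mul(Pow(155, 2), Pow(-66182, -1)) = Mul(24025, Rational(-1, 66182)) = Rational(-24025, 66182)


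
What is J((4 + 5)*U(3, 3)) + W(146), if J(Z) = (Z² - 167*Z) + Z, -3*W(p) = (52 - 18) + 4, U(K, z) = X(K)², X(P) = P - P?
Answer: -38/3 ≈ -12.667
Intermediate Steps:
X(P) = 0
U(K, z) = 0 (U(K, z) = 0² = 0)
W(p) = -38/3 (W(p) = -((52 - 18) + 4)/3 = -(34 + 4)/3 = -⅓*38 = -38/3)
J(Z) = Z² - 166*Z
J((4 + 5)*U(3, 3)) + W(146) = ((4 + 5)*0)*(-166 + (4 + 5)*0) - 38/3 = (9*0)*(-166 + 9*0) - 38/3 = 0*(-166 + 0) - 38/3 = 0*(-166) - 38/3 = 0 - 38/3 = -38/3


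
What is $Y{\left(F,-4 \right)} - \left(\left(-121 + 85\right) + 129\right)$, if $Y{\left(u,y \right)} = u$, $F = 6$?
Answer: $-87$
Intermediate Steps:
$Y{\left(F,-4 \right)} - \left(\left(-121 + 85\right) + 129\right) = 6 - \left(\left(-121 + 85\right) + 129\right) = 6 - \left(-36 + 129\right) = 6 - 93 = -87$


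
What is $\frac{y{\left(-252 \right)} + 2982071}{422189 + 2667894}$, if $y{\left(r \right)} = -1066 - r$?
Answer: $\frac{2981257}{3090083} \approx 0.96478$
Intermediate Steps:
$\frac{y{\left(-252 \right)} + 2982071}{422189 + 2667894} = \frac{\left(-1066 - -252\right) + 2982071}{422189 + 2667894} = \frac{\left(-1066 + 252\right) + 2982071}{3090083} = \left(-814 + 2982071\right) \frac{1}{3090083} = 2981257 \cdot \frac{1}{3090083} = \frac{2981257}{3090083}$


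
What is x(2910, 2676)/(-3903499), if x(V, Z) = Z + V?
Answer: -5586/3903499 ≈ -0.0014310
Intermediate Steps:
x(V, Z) = V + Z
x(2910, 2676)/(-3903499) = (2910 + 2676)/(-3903499) = 5586*(-1/3903499) = -5586/3903499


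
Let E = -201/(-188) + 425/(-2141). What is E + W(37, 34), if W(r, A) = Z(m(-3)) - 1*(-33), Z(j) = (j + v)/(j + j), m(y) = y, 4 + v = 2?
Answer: 41905885/1207524 ≈ 34.704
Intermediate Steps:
v = -2 (v = -4 + 2 = -2)
Z(j) = (-2 + j)/(2*j) (Z(j) = (j - 2)/(j + j) = (-2 + j)/((2*j)) = (-2 + j)*(1/(2*j)) = (-2 + j)/(2*j))
E = 350441/402508 (E = -201*(-1/188) + 425*(-1/2141) = 201/188 - 425/2141 = 350441/402508 ≈ 0.87064)
W(r, A) = 203/6 (W(r, A) = (1/2)*(-2 - 3)/(-3) - 1*(-33) = (1/2)*(-1/3)*(-5) + 33 = 5/6 + 33 = 203/6)
E + W(37, 34) = 350441/402508 + 203/6 = 41905885/1207524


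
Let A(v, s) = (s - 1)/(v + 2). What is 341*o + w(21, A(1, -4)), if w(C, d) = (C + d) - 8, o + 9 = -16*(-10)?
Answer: 154507/3 ≈ 51502.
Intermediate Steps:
A(v, s) = (-1 + s)/(2 + v)
o = 151 (o = -9 - 16*(-10) = -9 + 160 = 151)
w(C, d) = -8 + C + d
341*o + w(21, A(1, -4)) = 341*151 + (-8 + 21 + (-1 - 4)/(2 + 1)) = 51491 + (-8 + 21 - 5/3) = 51491 + 34/3 = 154507/3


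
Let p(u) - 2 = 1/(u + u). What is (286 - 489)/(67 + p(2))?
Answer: -812/277 ≈ -2.9314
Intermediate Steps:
p(u) = 2 + 1/(2*u) (p(u) = 2 + 1/(u + u) = 2 + 1/(2*u))
(286 - 489)/(67 + p(2)) = (286 - 489)/(67 + (2 + (½)/2)) = -203/(67 + (2 + (½)*(½))) = -203/(67 + (2 + ¼)) = -203/(67 + 9/4) = -203/277/4 = -203*4/277 = -812/277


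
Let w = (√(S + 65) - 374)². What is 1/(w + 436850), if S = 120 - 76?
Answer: 576835/332677631289 + 748*√109/332677631289 ≈ 1.7574e-6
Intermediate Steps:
S = 44
w = (-374 + √109)² (w = (√(44 + 65) - 374)² = (√109 - 374)² = (-374 + √109)² ≈ 1.3218e+5)
1/(w + 436850) = 1/((374 - √109)² + 436850) = 1/(436850 + (374 - √109)²)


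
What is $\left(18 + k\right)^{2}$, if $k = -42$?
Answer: $576$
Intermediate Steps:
$\left(18 + k\right)^{2} = \left(18 - 42\right)^{2} = \left(-24\right)^{2} = 576$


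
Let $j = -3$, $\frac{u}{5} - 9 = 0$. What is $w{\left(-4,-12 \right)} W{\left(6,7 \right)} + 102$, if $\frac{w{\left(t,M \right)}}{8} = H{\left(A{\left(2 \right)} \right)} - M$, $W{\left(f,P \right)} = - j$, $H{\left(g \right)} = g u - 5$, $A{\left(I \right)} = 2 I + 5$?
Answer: $9990$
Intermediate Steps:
$u = 45$ ($u = 45 + 5 \cdot 0 = 45 + 0 = 45$)
$A{\left(I \right)} = 5 + 2 I$
$H{\left(g \right)} = -5 + 45 g$ ($H{\left(g \right)} = g 45 - 5 = 45 g - 5 = -5 + 45 g$)
$W{\left(f,P \right)} = 3$ ($W{\left(f,P \right)} = \left(-1\right) \left(-3\right) = 3$)
$w{\left(t,M \right)} = 3200 - 8 M$ ($w{\left(t,M \right)} = 8 \left(\left(-5 + 45 \left(5 + 2 \cdot 2\right)\right) - M\right) = 8 \left(\left(-5 + 45 \left(5 + 4\right)\right) - M\right) = 8 \left(\left(-5 + 45 \cdot 9\right) - M\right) = 8 \left(\left(-5 + 405\right) - M\right) = 8 \left(400 - M\right) = 3200 - 8 M$)
$w{\left(-4,-12 \right)} W{\left(6,7 \right)} + 102 = \left(3200 - -96\right) 3 + 102 = \left(3200 + 96\right) 3 + 102 = 3296 \cdot 3 + 102 = 9888 + 102 = 9990$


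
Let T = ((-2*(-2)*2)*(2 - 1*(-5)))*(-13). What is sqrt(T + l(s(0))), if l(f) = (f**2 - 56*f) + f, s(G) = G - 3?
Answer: I*sqrt(554) ≈ 23.537*I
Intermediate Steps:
s(G) = -3 + G
l(f) = f**2 - 55*f
T = -728 (T = ((4*2)*(2 + 5))*(-13) = (8*7)*(-13) = 56*(-13) = -728)
sqrt(T + l(s(0))) = sqrt(-728 + (-3 + 0)*(-55 + (-3 + 0))) = sqrt(-728 - 3*(-55 - 3)) = sqrt(-728 - 3*(-58)) = sqrt(-728 + 174) = sqrt(-554) = I*sqrt(554)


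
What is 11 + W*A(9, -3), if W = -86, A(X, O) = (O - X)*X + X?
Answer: 8525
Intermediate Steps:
A(X, O) = X + X*(O - X) (A(X, O) = X*(O - X) + X = X + X*(O - X))
11 + W*A(9, -3) = 11 - 774*(1 - 3 - 1*9) = 11 - 774*(1 - 3 - 9) = 11 - 774*(-11) = 11 - 86*(-99) = 11 + 8514 = 8525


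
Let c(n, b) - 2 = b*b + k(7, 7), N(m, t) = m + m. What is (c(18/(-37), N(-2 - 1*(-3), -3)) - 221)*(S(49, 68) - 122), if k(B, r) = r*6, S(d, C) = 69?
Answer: 9169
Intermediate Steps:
k(B, r) = 6*r
N(m, t) = 2*m
c(n, b) = 44 + b² (c(n, b) = 2 + (b*b + 6*7) = 2 + (b² + 42) = 2 + (42 + b²) = 44 + b²)
(c(18/(-37), N(-2 - 1*(-3), -3)) - 221)*(S(49, 68) - 122) = ((44 + (2*(-2 - 1*(-3)))²) - 221)*(69 - 122) = ((44 + (2*(-2 + 3))²) - 221)*(-53) = ((44 + (2*1)²) - 221)*(-53) = ((44 + 2²) - 221)*(-53) = ((44 + 4) - 221)*(-53) = (48 - 221)*(-53) = -173*(-53) = 9169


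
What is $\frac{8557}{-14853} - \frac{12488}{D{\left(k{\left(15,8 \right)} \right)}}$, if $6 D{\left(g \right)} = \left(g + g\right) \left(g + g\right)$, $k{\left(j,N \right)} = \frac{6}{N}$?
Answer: $- \frac{494633261}{14853} \approx -33302.0$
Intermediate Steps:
$D{\left(g \right)} = \frac{2 g^{2}}{3}$ ($D{\left(g \right)} = \frac{\left(g + g\right) \left(g + g\right)}{6} = \frac{2 g 2 g}{6} = \frac{4 g^{2}}{6} = \frac{2 g^{2}}{3}$)
$\frac{8557}{-14853} - \frac{12488}{D{\left(k{\left(15,8 \right)} \right)}} = \frac{8557}{-14853} - \frac{12488}{\frac{2}{3} \left(\frac{6}{8}\right)^{2}} = 8557 \left(- \frac{1}{14853}\right) - \frac{12488}{\frac{2}{3} \left(6 \cdot \frac{1}{8}\right)^{2}} = - \frac{8557}{14853} - \frac{12488}{\frac{2}{3} \left(\frac{3}{4}\right)^{2}} = - \frac{8557}{14853} - \frac{12488}{\frac{2}{3} \cdot \frac{9}{16}} = - \frac{8557}{14853} - \frac{12488}{\frac{3}{8}} = - \frac{8557}{14853} - \frac{99904}{3} = - \frac{494633261}{14853}$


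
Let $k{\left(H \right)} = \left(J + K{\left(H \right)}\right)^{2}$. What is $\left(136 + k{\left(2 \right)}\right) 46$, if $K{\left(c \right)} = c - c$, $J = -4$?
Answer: $6992$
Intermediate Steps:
$K{\left(c \right)} = 0$
$k{\left(H \right)} = 16$ ($k{\left(H \right)} = \left(-4 + 0\right)^{2} = \left(-4\right)^{2} = 16$)
$\left(136 + k{\left(2 \right)}\right) 46 = \left(136 + 16\right) 46 = 152 \cdot 46 = 6992$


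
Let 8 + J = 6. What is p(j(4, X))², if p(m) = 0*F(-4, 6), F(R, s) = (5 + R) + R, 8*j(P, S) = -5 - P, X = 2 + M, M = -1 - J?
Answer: 0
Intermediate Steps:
J = -2 (J = -8 + 6 = -2)
M = 1 (M = -1 - 1*(-2) = -1 + 2 = 1)
X = 3 (X = 2 + 1 = 3)
j(P, S) = -5/8 - P/8 (j(P, S) = (-5 - P)/8 = -5/8 - P/8)
F(R, s) = 5 + 2*R
p(m) = 0 (p(m) = 0*(5 + 2*(-4)) = 0*(5 - 8) = 0*(-3) = 0)
p(j(4, X))² = 0² = 0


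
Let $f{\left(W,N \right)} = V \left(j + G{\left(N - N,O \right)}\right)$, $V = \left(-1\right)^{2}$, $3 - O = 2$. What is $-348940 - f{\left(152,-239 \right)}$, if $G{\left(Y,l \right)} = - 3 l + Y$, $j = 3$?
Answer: $-348940$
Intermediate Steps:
$O = 1$ ($O = 3 - 2 = 1$)
$G{\left(Y,l \right)} = Y - 3 l$
$V = 1$
$f{\left(W,N \right)} = 0$ ($f{\left(W,N \right)} = 1 \left(3 + \left(\left(N - N\right) - 3\right)\right) = 1 \left(3 + \left(0 - 3\right)\right) = 1 \left(3 - 3\right) = 1 \cdot 0 = 0$)
$-348940 - f{\left(152,-239 \right)} = -348940 - 0 = -348940 + 0 = -348940$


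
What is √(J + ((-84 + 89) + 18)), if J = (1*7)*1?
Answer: √30 ≈ 5.4772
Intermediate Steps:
J = 7 (J = 7*1 = 7)
√(J + ((-84 + 89) + 18)) = √(7 + ((-84 + 89) + 18)) = √(7 + (5 + 18)) = √(7 + 23) = √30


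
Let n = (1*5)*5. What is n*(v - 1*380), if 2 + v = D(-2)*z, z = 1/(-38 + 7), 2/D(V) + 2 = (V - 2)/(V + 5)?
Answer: -296035/31 ≈ -9549.5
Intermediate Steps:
D(V) = 2/(-2 + (-2 + V)/(5 + V)) (D(V) = 2/(-2 + (V - 2)/(V + 5)) = 2/(-2 + (-2 + V)/(5 + V)))
n = 25 (n = 5*5 = 25)
z = -1/31 (z = 1/(-31) = -1/31 ≈ -0.032258)
v = -307/155 (v = -2 + (2*(-5 - 1*(-2))/(12 - 2))*(-1/31) = -2 + (2*(-5 + 2)/10)*(-1/31) = -2 + (2*(⅒)*(-3))*(-1/31) = -2 - ⅗*(-1/31) = -2 + 3/155 = -307/155 ≈ -1.9806)
n*(v - 1*380) = 25*(-307/155 - 1*380) = 25*(-307/155 - 380) = 25*(-59207/155) = -296035/31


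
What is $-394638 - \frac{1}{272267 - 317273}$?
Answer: $- \frac{17761077827}{45006} \approx -3.9464 \cdot 10^{5}$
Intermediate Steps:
$-394638 - \frac{1}{272267 - 317273} = -394638 - \frac{1}{-45006} = -394638 - - \frac{1}{45006} = -394638 + \frac{1}{45006} = - \frac{17761077827}{45006}$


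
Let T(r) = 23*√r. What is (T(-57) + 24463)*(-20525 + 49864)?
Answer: 717719957 + 674797*I*√57 ≈ 7.1772e+8 + 5.0946e+6*I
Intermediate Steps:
(T(-57) + 24463)*(-20525 + 49864) = (23*√(-57) + 24463)*(-20525 + 49864) = (23*(I*√57) + 24463)*29339 = (23*I*√57 + 24463)*29339 = (24463 + 23*I*√57)*29339 = 717719957 + 674797*I*√57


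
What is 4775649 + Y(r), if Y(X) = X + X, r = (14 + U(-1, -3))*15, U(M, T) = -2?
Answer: 4776009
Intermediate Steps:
r = 180 (r = (14 - 2)*15 = 12*15 = 180)
Y(X) = 2*X
4775649 + Y(r) = 4775649 + 2*180 = 4775649 + 360 = 4776009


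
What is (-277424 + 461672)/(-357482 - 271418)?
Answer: -46062/157225 ≈ -0.29297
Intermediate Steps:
(-277424 + 461672)/(-357482 - 271418) = 184248/(-628900) = 184248*(-1/628900) = -46062/157225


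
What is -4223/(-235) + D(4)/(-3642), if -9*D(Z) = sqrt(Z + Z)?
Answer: 4223/235 + sqrt(2)/16389 ≈ 17.970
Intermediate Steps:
D(Z) = -sqrt(2)*sqrt(Z)/9 (D(Z) = -sqrt(Z + Z)/9 = -sqrt(2)*sqrt(Z)/9)
-4223/(-235) + D(4)/(-3642) = -4223/(-235) - sqrt(2)*sqrt(4)/9/(-3642) = -4223*(-1/235) - 1/9*sqrt(2)*2*(-1/3642) = 4223/235 - 2*sqrt(2)/9*(-1/3642) = 4223/235 + sqrt(2)/16389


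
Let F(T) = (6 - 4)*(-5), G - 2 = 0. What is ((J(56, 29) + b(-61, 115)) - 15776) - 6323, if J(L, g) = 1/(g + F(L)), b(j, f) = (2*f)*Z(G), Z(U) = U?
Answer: -411140/19 ≈ -21639.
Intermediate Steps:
G = 2 (G = 2 + 0 = 2)
b(j, f) = 4*f (b(j, f) = (2*f)*2 = 4*f)
F(T) = -10 (F(T) = 2*(-5) = -10)
J(L, g) = 1/(-10 + g) (J(L, g) = 1/(g - 10) = 1/(-10 + g))
((J(56, 29) + b(-61, 115)) - 15776) - 6323 = ((1/(-10 + 29) + 4*115) - 15776) - 6323 = ((1/19 + 460) - 15776) - 6323 = (8741/19 - 15776) - 6323 = -291003/19 - 6323 = -411140/19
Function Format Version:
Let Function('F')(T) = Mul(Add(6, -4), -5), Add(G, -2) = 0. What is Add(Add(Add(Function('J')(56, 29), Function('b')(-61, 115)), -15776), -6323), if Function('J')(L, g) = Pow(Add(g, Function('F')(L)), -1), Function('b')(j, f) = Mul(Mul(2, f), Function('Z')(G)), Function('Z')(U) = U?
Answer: Rational(-411140, 19) ≈ -21639.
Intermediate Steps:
G = 2 (G = Add(2, 0) = 2)
Function('b')(j, f) = Mul(4, f) (Function('b')(j, f) = Mul(Mul(2, f), 2) = Mul(4, f))
Function('F')(T) = -10 (Function('F')(T) = Mul(2, -5) = -10)
Function('J')(L, g) = Pow(Add(-10, g), -1) (Function('J')(L, g) = Pow(Add(g, -10), -1) = Pow(Add(-10, g), -1))
Add(Add(Add(Function('J')(56, 29), Function('b')(-61, 115)), -15776), -6323) = Add(Add(Add(Pow(Add(-10, 29), -1), Mul(4, 115)), -15776), -6323) = Add(Add(Add(Pow(19, -1), 460), -15776), -6323) = Add(Add(Add(Rational(1, 19), 460), -15776), -6323) = Add(Add(Rational(8741, 19), -15776), -6323) = Add(Rational(-291003, 19), -6323) = Rational(-411140, 19)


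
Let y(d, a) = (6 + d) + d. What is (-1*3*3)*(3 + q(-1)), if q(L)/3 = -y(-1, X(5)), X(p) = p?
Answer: 81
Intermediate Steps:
y(d, a) = 6 + 2*d
q(L) = -12 (q(L) = 3*(-(6 + 2*(-1))) = 3*(-(6 - 2)) = 3*(-1*4) = 3*(-4) = -12)
(-1*3*3)*(3 + q(-1)) = (-1*3*3)*(3 - 12) = -3*3*(-9) = -9*(-9) = 81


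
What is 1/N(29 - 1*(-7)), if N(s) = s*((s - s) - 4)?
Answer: -1/144 ≈ -0.0069444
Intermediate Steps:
N(s) = -4*s (N(s) = s*(0 - 4) = s*(-4) = -4*s)
1/N(29 - 1*(-7)) = 1/(-4*(29 - 1*(-7))) = 1/(-4*(29 + 7)) = 1/(-4*36) = 1/(-144) = -1/144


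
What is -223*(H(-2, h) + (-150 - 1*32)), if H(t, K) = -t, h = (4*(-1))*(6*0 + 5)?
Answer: 40140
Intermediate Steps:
h = -20 (h = -4*(0 + 5) = -4*5 = -20)
-223*(H(-2, h) + (-150 - 1*32)) = -223*(-1*(-2) + (-150 - 1*32)) = -223*(2 + (-150 - 32)) = -223*(2 - 182) = -223*(-180) = 40140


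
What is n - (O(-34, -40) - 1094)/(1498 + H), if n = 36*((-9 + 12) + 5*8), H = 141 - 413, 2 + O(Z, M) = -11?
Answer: 1898955/1226 ≈ 1548.9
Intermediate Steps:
O(Z, M) = -13 (O(Z, M) = -2 - 11 = -13)
H = -272
n = 1548 (n = 36*(3 + 40) = 36*43 = 1548)
n - (O(-34, -40) - 1094)/(1498 + H) = 1548 - (-13 - 1094)/(1498 - 272) = 1548 - (-1107)/1226 = 1548 - 1*(-1107/1226) = 1548 + 1107/1226 = 1898955/1226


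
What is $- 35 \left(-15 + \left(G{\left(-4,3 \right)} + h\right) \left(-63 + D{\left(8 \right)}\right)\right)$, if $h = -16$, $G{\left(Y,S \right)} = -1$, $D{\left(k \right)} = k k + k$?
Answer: $5880$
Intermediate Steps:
$D{\left(k \right)} = k + k^{2}$ ($D{\left(k \right)} = k^{2} + k = k + k^{2}$)
$- 35 \left(-15 + \left(G{\left(-4,3 \right)} + h\right) \left(-63 + D{\left(8 \right)}\right)\right) = - 35 \left(-15 + \left(-1 - 16\right) \left(-63 + 8 \left(1 + 8\right)\right)\right) = - 35 \left(-15 - 17 \left(-63 + 8 \cdot 9\right)\right) = - 35 \left(-15 - 17 \left(-63 + 72\right)\right) = - 35 \left(-15 - 153\right) = \left(-35\right) \left(-168\right) = 5880$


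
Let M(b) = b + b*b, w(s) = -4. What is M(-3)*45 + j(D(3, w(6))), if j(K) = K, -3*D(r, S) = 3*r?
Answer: 267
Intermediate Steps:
D(r, S) = -r
M(b) = b + b²
M(-3)*45 + j(D(3, w(6))) = -3*(1 - 3)*45 - 1*3 = -3*(-2)*45 - 3 = 6*45 - 3 = 270 - 3 = 267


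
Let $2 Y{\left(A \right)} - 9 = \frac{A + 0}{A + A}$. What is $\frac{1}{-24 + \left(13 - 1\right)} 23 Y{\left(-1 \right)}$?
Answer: $- \frac{437}{48} \approx -9.1042$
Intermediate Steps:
$Y{\left(A \right)} = \frac{19}{4}$ ($Y{\left(A \right)} = \frac{9}{2} + \frac{\left(A + 0\right) \frac{1}{A + A}}{2} = \frac{9}{2} + \frac{A \frac{1}{2 A}}{2} = \frac{9}{2} + \frac{1}{2} \cdot \frac{1}{2} = \frac{9}{2} + \frac{1}{4} = \frac{19}{4}$)
$\frac{1}{-24 + \left(13 - 1\right)} 23 Y{\left(-1 \right)} = \frac{1}{-24 + \left(13 - 1\right)} 23 \cdot \frac{19}{4} = \frac{1}{-24 + 12} \cdot 23 \cdot \frac{19}{4} = \frac{1}{-12} \cdot 23 \cdot \frac{19}{4} = \left(- \frac{1}{12}\right) 23 \cdot \frac{19}{4} = \left(- \frac{23}{12}\right) \frac{19}{4} = - \frac{437}{48}$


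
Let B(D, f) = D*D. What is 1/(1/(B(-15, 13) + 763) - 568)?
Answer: -988/561183 ≈ -0.0017606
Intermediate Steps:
B(D, f) = D**2
1/(1/(B(-15, 13) + 763) - 568) = 1/(1/((-15)**2 + 763) - 568) = 1/(1/(225 + 763) - 568) = 1/(1/988 - 568) = 1/(-561183/988) = -988/561183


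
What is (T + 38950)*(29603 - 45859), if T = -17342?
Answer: -351259648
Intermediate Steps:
(T + 38950)*(29603 - 45859) = (-17342 + 38950)*(29603 - 45859) = 21608*(-16256) = -351259648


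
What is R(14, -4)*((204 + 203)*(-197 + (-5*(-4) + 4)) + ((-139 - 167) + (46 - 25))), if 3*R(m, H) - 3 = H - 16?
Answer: 1201832/3 ≈ 4.0061e+5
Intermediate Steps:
R(m, H) = -13/3 + H/3 (R(m, H) = 1 + (H - 16)/3 = 1 + (-16 + H)/3 = 1 + (-16/3 + H/3) = -13/3 + H/3)
R(14, -4)*((204 + 203)*(-197 + (-5*(-4) + 4)) + ((-139 - 167) + (46 - 25))) = (-13/3 + (⅓)*(-4))*((204 + 203)*(-197 + (-5*(-4) + 4)) + ((-139 - 167) + (46 - 25))) = (-13/3 - 4/3)*(407*(-197 + (20 + 4)) + (-306 + 21)) = -17*(407*(-197 + 24) - 285)/3 = -17*(407*(-173) - 285)/3 = -17*(-70411 - 285)/3 = -17/3*(-70696) = 1201832/3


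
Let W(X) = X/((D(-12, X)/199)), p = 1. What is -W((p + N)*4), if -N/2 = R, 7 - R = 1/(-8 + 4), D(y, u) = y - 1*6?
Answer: -597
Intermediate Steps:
D(y, u) = -6 + y (D(y, u) = y - 6 = -6 + y)
R = 29/4 (R = 7 - 1/(-8 + 4) = 7 - 1/(-4) = 7 - 1*(-1/4) = 7 + 1/4 = 29/4 ≈ 7.2500)
N = -29/2 (N = -2*29/4 = -29/2 ≈ -14.500)
W(X) = -199*X/18 (W(X) = X/(((-6 - 12)/199)) = X/((-18*1/199)) = X/(-18/199) = X*(-199/18) = -199*X/18)
-W((p + N)*4) = -(-199)*(1 - 29/2)*4/18 = -(-199)*(-27/2*4)/18 = -(-199)*(-54)/18 = -1*597 = -597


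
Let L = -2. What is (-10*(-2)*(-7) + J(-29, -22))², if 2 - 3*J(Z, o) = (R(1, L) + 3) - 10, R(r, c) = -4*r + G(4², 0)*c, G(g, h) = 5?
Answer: 157609/9 ≈ 17512.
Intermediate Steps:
R(r, c) = -4*r + 5*c
J(Z, o) = 23/3 (J(Z, o) = ⅔ - (((-4*1 + 5*(-2)) + 3) - 10)/3 = ⅔ - (((-4 - 10) + 3) - 10)/3 = ⅔ - ((-14 + 3) - 10)/3 = ⅔ - (-11 - 10)/3 = ⅔ - ⅓*(-21) = ⅔ + 7 = 23/3)
(-10*(-2)*(-7) + J(-29, -22))² = (-10*(-2)*(-7) + 23/3)² = (20*(-7) + 23/3)² = (-140 + 23/3)² = (-397/3)² = 157609/9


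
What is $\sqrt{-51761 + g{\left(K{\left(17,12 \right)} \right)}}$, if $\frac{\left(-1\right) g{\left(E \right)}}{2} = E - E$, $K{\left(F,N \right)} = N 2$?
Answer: $i \sqrt{51761} \approx 227.51 i$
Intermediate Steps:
$K{\left(F,N \right)} = 2 N$
$g{\left(E \right)} = 0$ ($g{\left(E \right)} = - 2 \left(E - E\right) = \left(-2\right) 0 = 0$)
$\sqrt{-51761 + g{\left(K{\left(17,12 \right)} \right)}} = \sqrt{-51761 + 0} = \sqrt{-51761} = i \sqrt{51761}$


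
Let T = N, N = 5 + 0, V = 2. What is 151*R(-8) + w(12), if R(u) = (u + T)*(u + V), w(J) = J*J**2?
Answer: 4446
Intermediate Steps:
N = 5
T = 5
w(J) = J**3
R(u) = (2 + u)*(5 + u) (R(u) = (u + 5)*(u + 2) = (5 + u)*(2 + u) = (2 + u)*(5 + u))
151*R(-8) + w(12) = 151*(10 + (-8)**2 + 7*(-8)) + 12**3 = 151*(10 + 64 - 56) + 1728 = 151*18 + 1728 = 2718 + 1728 = 4446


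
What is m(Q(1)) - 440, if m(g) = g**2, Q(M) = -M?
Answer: -439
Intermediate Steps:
m(Q(1)) - 440 = (-1*1)**2 - 440 = (-1)**2 - 440 = 1 - 440 = -439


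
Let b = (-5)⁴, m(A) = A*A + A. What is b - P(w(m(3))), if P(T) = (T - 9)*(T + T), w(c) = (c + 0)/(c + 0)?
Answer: 641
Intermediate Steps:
m(A) = A + A² (m(A) = A² + A = A + A²)
b = 625
w(c) = 1 (w(c) = c/c = 1)
P(T) = 2*T*(-9 + T) (P(T) = (-9 + T)*(2*T) = 2*T*(-9 + T))
b - P(w(m(3))) = 625 - 2*(-9 + 1) = 625 - 2*(-8) = 625 - 1*(-16) = 625 + 16 = 641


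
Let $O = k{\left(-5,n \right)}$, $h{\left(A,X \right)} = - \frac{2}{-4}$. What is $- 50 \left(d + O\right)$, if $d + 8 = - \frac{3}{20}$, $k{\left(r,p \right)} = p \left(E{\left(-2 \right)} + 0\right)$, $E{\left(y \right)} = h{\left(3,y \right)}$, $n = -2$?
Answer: $\frac{915}{2} \approx 457.5$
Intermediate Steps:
$h{\left(A,X \right)} = \frac{1}{2}$ ($h{\left(A,X \right)} = \left(-2\right) \left(- \frac{1}{4}\right) = \frac{1}{2}$)
$E{\left(y \right)} = \frac{1}{2}$
$k{\left(r,p \right)} = \frac{p}{2}$ ($k{\left(r,p \right)} = p \left(\frac{1}{2} + 0\right) = p \frac{1}{2} = \frac{p}{2}$)
$O = -1$ ($O = \frac{1}{2} \left(-2\right) = -1$)
$d = - \frac{163}{20}$ ($d = -8 - \frac{3}{20} = - \frac{163}{20} \approx -8.15$)
$- 50 \left(d + O\right) = - 50 \left(- \frac{163}{20} - 1\right) = \left(-50\right) \left(- \frac{183}{20}\right) = \frac{915}{2}$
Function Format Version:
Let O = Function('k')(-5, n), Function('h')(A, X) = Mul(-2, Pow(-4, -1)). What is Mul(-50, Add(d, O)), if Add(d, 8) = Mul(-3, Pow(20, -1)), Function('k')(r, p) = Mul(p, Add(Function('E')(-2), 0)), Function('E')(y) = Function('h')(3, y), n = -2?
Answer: Rational(915, 2) ≈ 457.50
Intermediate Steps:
Function('h')(A, X) = Rational(1, 2) (Function('h')(A, X) = Mul(-2, Rational(-1, 4)) = Rational(1, 2))
Function('E')(y) = Rational(1, 2)
Function('k')(r, p) = Mul(Rational(1, 2), p) (Function('k')(r, p) = Mul(p, Add(Rational(1, 2), 0)) = Mul(p, Rational(1, 2)) = Mul(Rational(1, 2), p))
O = -1 (O = Mul(Rational(1, 2), -2) = -1)
d = Rational(-163, 20) (d = Add(-8, Mul(-3, Pow(20, -1))) = Add(-8, Mul(-3, Rational(1, 20))) = Add(-8, Rational(-3, 20)) = Rational(-163, 20) ≈ -8.1500)
Mul(-50, Add(d, O)) = Mul(-50, Add(Rational(-163, 20), -1)) = Mul(-50, Rational(-183, 20)) = Rational(915, 2)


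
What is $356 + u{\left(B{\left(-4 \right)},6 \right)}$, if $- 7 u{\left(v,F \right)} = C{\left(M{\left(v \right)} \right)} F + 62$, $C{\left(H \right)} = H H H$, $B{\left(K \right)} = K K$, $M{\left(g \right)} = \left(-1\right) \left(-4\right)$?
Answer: $\frac{2046}{7} \approx 292.29$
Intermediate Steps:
$M{\left(g \right)} = 4$
$B{\left(K \right)} = K^{2}$
$C{\left(H \right)} = H^{3}$ ($C{\left(H \right)} = H^{2} H = H^{3}$)
$u{\left(v,F \right)} = - \frac{62}{7} - \frac{64 F}{7}$ ($u{\left(v,F \right)} = - \frac{4^{3} F + 62}{7} = - \frac{64 F + 62}{7} = - \frac{62 + 64 F}{7} = - \frac{62}{7} - \frac{64 F}{7}$)
$356 + u{\left(B{\left(-4 \right)},6 \right)} = 356 - \frac{446}{7} = \frac{2046}{7}$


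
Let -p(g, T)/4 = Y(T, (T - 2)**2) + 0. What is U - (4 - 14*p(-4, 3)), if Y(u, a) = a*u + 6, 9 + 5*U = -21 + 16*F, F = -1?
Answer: -2586/5 ≈ -517.20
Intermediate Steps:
U = -46/5 (U = -9/5 + (-21 + 16*(-1))/5 = -9/5 + (-21 - 16)/5 = -9/5 + (1/5)*(-37) = -9/5 - 37/5 = -46/5 ≈ -9.2000)
Y(u, a) = 6 + a*u
p(g, T) = -24 - 4*T*(-2 + T)**2 (p(g, T) = -4*((6 + (T - 2)**2*T) + 0) = -4*((6 + (-2 + T)**2*T) + 0) = -4*((6 + T*(-2 + T)**2) + 0) = -4*(6 + T*(-2 + T)**2) = -24 - 4*T*(-2 + T)**2)
U - (4 - 14*p(-4, 3)) = -46/5 - (4 - 14*(-24 - 4*3*(-2 + 3)**2)) = -46/5 - (4 - 14*(-24 - 4*3*1**2)) = -46/5 - (4 - 14*(-24 - 4*3*1)) = -46/5 - (4 - 14*(-24 - 12)) = -46/5 - (4 - 14*(-36)) = -46/5 - (4 + 504) = -46/5 - 1*508 = -46/5 - 508 = -2586/5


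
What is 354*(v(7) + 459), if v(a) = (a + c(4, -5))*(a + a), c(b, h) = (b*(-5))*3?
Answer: -100182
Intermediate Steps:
c(b, h) = -15*b (c(b, h) = -5*b*3 = -15*b)
v(a) = 2*a*(-60 + a) (v(a) = (a - 15*4)*(a + a) = (a - 60)*(2*a) = (-60 + a)*(2*a) = 2*a*(-60 + a))
354*(v(7) + 459) = 354*(2*7*(-60 + 7) + 459) = 354*(2*7*(-53) + 459) = 354*(-742 + 459) = 354*(-283) = -100182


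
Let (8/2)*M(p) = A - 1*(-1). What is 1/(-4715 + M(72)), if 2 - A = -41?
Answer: -1/4704 ≈ -0.00021259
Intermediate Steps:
A = 43 (A = 2 - 1*(-41) = 2 + 41 = 43)
M(p) = 11 (M(p) = (43 - 1*(-1))/4 = (43 + 1)/4 = (¼)*44 = 11)
1/(-4715 + M(72)) = 1/(-4715 + 11) = 1/(-4704) = -1/4704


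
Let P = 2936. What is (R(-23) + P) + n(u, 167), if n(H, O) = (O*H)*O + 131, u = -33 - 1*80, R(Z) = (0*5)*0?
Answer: -3148390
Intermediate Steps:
R(Z) = 0 (R(Z) = 0*0 = 0)
u = -113 (u = -33 - 80 = -113)
n(H, O) = 131 + H*O² (n(H, O) = (H*O)*O + 131 = H*O² + 131 = 131 + H*O²)
(R(-23) + P) + n(u, 167) = (0 + 2936) + (131 - 113*167²) = 2936 + (131 - 113*27889) = 2936 + (131 - 3151457) = 2936 - 3151326 = -3148390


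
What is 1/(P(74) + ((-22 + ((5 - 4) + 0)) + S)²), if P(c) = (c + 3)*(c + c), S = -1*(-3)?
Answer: 1/11720 ≈ 8.5324e-5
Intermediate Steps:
S = 3
P(c) = 2*c*(3 + c) (P(c) = (3 + c)*(2*c) = 2*c*(3 + c))
1/(P(74) + ((-22 + ((5 - 4) + 0)) + S)²) = 1/(2*74*(3 + 74) + ((-22 + ((5 - 4) + 0)) + 3)²) = 1/(2*74*77 + ((-22 + (1 + 0)) + 3)²) = 1/(11396 + ((-22 + 1) + 3)²) = 1/(11396 + (-21 + 3)²) = 1/(11396 + (-18)²) = 1/(11396 + 324) = 1/11720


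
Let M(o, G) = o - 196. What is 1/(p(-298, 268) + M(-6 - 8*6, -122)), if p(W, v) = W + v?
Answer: -1/280 ≈ -0.0035714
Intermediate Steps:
M(o, G) = -196 + o
1/(p(-298, 268) + M(-6 - 8*6, -122)) = 1/((-298 + 268) + (-196 + (-6 - 8*6))) = 1/(-30 + (-196 + (-6 - 48))) = 1/(-30 + (-196 - 54)) = 1/(-30 - 250) = 1/(-280) = -1/280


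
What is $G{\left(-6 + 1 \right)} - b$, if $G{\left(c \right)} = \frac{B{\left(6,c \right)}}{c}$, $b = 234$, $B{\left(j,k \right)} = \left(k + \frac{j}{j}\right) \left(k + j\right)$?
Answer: $- \frac{1166}{5} \approx -233.2$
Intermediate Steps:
$B{\left(j,k \right)} = \left(1 + k\right) \left(j + k\right)$ ($B{\left(j,k \right)} = \left(k + 1\right) \left(j + k\right) = \left(1 + k\right) \left(j + k\right)$)
$G{\left(c \right)} = \frac{6 + c^{2} + 7 c}{c}$ ($G{\left(c \right)} = \frac{6 + c + c^{2} + 6 c}{c} = \frac{6 + c^{2} + 7 c}{c}$)
$G{\left(-6 + 1 \right)} - b = \left(7 + \left(-6 + 1\right) + \frac{6}{-6 + 1}\right) - 234 = \left(7 - 5 + \frac{6}{-5}\right) - 234 = \left(7 - 5 + 6 \left(- \frac{1}{5}\right)\right) - 234 = \left(7 - 5 - \frac{6}{5}\right) - 234 = \frac{4}{5} - 234 = - \frac{1166}{5}$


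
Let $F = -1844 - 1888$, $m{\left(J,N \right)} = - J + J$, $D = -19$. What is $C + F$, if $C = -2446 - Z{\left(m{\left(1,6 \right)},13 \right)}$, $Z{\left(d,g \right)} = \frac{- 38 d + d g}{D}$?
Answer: $-6178$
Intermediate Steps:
$m{\left(J,N \right)} = 0$
$Z{\left(d,g \right)} = 2 d - \frac{d g}{19}$ ($Z{\left(d,g \right)} = \frac{- 38 d + d g}{-19} = \left(- 38 d + d g\right) \left(- \frac{1}{19}\right) = 2 d - \frac{d g}{19}$)
$F = -3732$
$C = -2446$ ($C = -2446 - \frac{1}{19} \cdot 0 \left(38 - 13\right) = -2446 - \frac{1}{19} \cdot 0 \cdot 25 = -2446 - 0 = -2446 + 0 = -2446$)
$C + F = -2446 - 3732 = -6178$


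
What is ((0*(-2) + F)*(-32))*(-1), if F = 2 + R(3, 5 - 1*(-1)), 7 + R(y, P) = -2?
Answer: -224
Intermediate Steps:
R(y, P) = -9 (R(y, P) = -7 - 2 = -9)
F = -7 (F = 2 - 9 = -7)
((0*(-2) + F)*(-32))*(-1) = ((0*(-2) - 7)*(-32))*(-1) = ((0 - 7)*(-32))*(-1) = -7*(-32)*(-1) = 224*(-1) = -224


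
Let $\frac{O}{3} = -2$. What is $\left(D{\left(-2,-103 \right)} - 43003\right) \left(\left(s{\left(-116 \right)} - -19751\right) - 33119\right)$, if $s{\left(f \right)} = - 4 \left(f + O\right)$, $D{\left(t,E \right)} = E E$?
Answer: $417234720$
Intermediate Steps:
$O = -6$ ($O = 3 \left(-2\right) = -6$)
$D{\left(t,E \right)} = E^{2}$
$s{\left(f \right)} = 24 - 4 f$ ($s{\left(f \right)} = - 4 \left(f - 6\right) = - 4 \left(-6 + f\right) = 24 - 4 f$)
$\left(D{\left(-2,-103 \right)} - 43003\right) \left(\left(s{\left(-116 \right)} - -19751\right) - 33119\right) = \left(\left(-103\right)^{2} - 43003\right) \left(\left(\left(24 - -464\right) - -19751\right) - 33119\right) = \left(10609 - 43003\right) \left(\left(\left(24 + 464\right) + 19751\right) - 33119\right) = - 32394 \left(\left(488 + 19751\right) - 33119\right) = - 32394 \left(20239 - 33119\right) = \left(-32394\right) \left(-12880\right) = 417234720$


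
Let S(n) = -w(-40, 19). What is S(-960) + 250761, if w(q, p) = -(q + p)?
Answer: 250740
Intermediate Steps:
w(q, p) = -p - q (w(q, p) = -(p + q) = -p - q)
S(n) = -21 (S(n) = -(-1*19 - 1*(-40)) = -(-19 + 40) = -1*21 = -21)
S(-960) + 250761 = -21 + 250761 = 250740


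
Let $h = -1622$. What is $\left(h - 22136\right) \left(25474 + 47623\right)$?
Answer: $-1736638526$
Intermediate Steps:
$\left(h - 22136\right) \left(25474 + 47623\right) = \left(-1622 - 22136\right) \left(25474 + 47623\right) = \left(-23758\right) 73097 = -1736638526$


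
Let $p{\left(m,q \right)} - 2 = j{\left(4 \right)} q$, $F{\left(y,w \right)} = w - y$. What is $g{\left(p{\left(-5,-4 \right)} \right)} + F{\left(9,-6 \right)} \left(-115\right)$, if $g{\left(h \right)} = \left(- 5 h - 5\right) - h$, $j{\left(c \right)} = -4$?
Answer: $1612$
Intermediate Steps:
$p{\left(m,q \right)} = 2 - 4 q$
$g{\left(h \right)} = -5 - 6 h$ ($g{\left(h \right)} = \left(-5 - 5 h\right) - h = -5 - 6 h$)
$g{\left(p{\left(-5,-4 \right)} \right)} + F{\left(9,-6 \right)} \left(-115\right) = \left(-5 - 6 \left(2 - -16\right)\right) + \left(-6 - 9\right) \left(-115\right) = \left(-5 - 6 \left(2 + 16\right)\right) + \left(-6 - 9\right) \left(-115\right) = \left(-5 - 108\right) - -1725 = \left(-5 - 108\right) + 1725 = -113 + 1725 = 1612$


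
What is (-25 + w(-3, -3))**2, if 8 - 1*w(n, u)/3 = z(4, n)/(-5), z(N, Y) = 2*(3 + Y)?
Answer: 1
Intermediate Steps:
z(N, Y) = 6 + 2*Y
w(n, u) = 138/5 + 6*n/5 (w(n, u) = 24 - 3*(6 + 2*n)/(-5) = 24 - 3*(6 + 2*n)*(-1)/5 = 24 - 3*(-6/5 - 2*n/5) = 24 + (18/5 + 6*n/5) = 138/5 + 6*n/5)
(-25 + w(-3, -3))**2 = (-25 + (138/5 + (6/5)*(-3)))**2 = (-25 + (138/5 - 18/5))**2 = (-25 + 24)**2 = (-1)**2 = 1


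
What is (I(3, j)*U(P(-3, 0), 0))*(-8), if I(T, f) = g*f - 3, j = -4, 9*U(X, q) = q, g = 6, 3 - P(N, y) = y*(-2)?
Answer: 0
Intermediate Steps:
P(N, y) = 3 + 2*y (P(N, y) = 3 - y*(-2) = 3 - (-2)*y = 3 + 2*y)
U(X, q) = q/9
I(T, f) = -3 + 6*f (I(T, f) = 6*f - 3 = -3 + 6*f)
(I(3, j)*U(P(-3, 0), 0))*(-8) = ((-3 + 6*(-4))*((⅑)*0))*(-8) = ((-3 - 24)*0)*(-8) = -27*0*(-8) = 0*(-8) = 0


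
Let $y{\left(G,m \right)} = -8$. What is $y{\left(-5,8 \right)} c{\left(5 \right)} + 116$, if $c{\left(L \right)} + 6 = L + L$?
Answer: $84$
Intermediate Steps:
$c{\left(L \right)} = -6 + 2 L$ ($c{\left(L \right)} = -6 + \left(L + L\right) = -6 + 2 L$)
$y{\left(-5,8 \right)} c{\left(5 \right)} + 116 = - 8 \left(-6 + 2 \cdot 5\right) + 116 = - 8 \left(-6 + 10\right) + 116 = \left(-8\right) 4 + 116 = -32 + 116 = 84$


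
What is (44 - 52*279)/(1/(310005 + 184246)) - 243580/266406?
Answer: -952247795665982/133203 ≈ -7.1488e+9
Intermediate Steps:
(44 - 52*279)/(1/(310005 + 184246)) - 243580/266406 = (44 - 14508)/(1/494251) - 243580*1/266406 = -14464/1/494251 - 121790/133203 = -14464*494251 - 121790/133203 = -7148846464 - 121790/133203 = -952247795665982/133203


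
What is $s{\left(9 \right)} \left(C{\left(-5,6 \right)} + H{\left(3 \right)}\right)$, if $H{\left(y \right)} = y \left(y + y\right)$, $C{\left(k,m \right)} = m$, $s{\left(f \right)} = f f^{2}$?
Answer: $17496$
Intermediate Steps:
$s{\left(f \right)} = f^{3}$
$H{\left(y \right)} = 2 y^{2}$ ($H{\left(y \right)} = y 2 y = 2 y^{2}$)
$s{\left(9 \right)} \left(C{\left(-5,6 \right)} + H{\left(3 \right)}\right) = 9^{3} \left(6 + 2 \cdot 3^{2}\right) = 729 \left(6 + 2 \cdot 9\right) = 729 \left(6 + 18\right) = 729 \cdot 24 = 17496$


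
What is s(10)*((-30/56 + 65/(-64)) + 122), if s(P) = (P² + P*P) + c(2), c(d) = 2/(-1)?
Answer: 5342139/224 ≈ 23849.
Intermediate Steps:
c(d) = -2 (c(d) = 2*(-1) = -2)
s(P) = -2 + 2*P² (s(P) = (P² + P*P) - 2 = (P² + P²) - 2 = 2*P² - 2 = -2 + 2*P²)
s(10)*((-30/56 + 65/(-64)) + 122) = (-2 + 2*10²)*((-30/56 + 65/(-64)) + 122) = (-2 + 2*100)*((-30*1/56 + 65*(-1/64)) + 122) = (-2 + 200)*((-15/28 - 65/64) + 122) = 198*(-695/448 + 122) = 198*(53961/448) = 5342139/224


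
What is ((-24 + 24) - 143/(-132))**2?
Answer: 169/144 ≈ 1.1736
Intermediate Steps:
((-24 + 24) - 143/(-132))**2 = (0 - 143*(-1/132))**2 = (0 + 13/12)**2 = (13/12)**2 = 169/144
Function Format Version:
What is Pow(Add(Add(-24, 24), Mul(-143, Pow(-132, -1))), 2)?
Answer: Rational(169, 144) ≈ 1.1736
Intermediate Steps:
Pow(Add(Add(-24, 24), Mul(-143, Pow(-132, -1))), 2) = Pow(Add(0, Mul(-143, Rational(-1, 132))), 2) = Pow(Add(0, Rational(13, 12)), 2) = Pow(Rational(13, 12), 2) = Rational(169, 144)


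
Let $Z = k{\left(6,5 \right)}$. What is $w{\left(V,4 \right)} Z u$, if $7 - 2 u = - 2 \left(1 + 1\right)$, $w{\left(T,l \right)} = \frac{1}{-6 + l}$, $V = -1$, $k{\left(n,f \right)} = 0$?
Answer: $0$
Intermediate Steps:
$Z = 0$
$u = \frac{11}{2}$ ($u = \frac{7}{2} - \frac{\left(-2\right) \left(1 + 1\right)}{2} = \frac{7}{2} - \frac{\left(-2\right) 2}{2} = \frac{7}{2} - -2 = \frac{7}{2} + 2 = \frac{11}{2} \approx 5.5$)
$w{\left(V,4 \right)} Z u = \frac{1}{-6 + 4} \cdot 0 \cdot \frac{11}{2} = \frac{1}{-2} \cdot 0 \cdot \frac{11}{2} = \left(- \frac{1}{2}\right) 0 \cdot \frac{11}{2} = 0 \cdot \frac{11}{2} = 0$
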